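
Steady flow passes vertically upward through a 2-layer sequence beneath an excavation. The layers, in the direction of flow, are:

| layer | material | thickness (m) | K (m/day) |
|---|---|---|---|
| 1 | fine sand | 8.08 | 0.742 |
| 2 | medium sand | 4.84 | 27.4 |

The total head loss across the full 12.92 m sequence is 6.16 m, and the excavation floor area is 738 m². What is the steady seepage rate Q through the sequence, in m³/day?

411

Flow is perpendicular to layering, so the layers act in series and the equivalent K is the thickness-weighted harmonic mean.
Total thickness L = 8.08 + 4.84 = 12.92 m.
Σ(b_i/K_i) = 8.08/0.742 + 4.84/27.4 = 11.07 d.
K_eq = L / Σ(b_i/K_i) = 12.92 / 11.07 = 1.168 m/day.
Q = K_eq · A · (Δh/L) = 1.168 × 738 × (6.16/12.92) = 410.8 m³/day.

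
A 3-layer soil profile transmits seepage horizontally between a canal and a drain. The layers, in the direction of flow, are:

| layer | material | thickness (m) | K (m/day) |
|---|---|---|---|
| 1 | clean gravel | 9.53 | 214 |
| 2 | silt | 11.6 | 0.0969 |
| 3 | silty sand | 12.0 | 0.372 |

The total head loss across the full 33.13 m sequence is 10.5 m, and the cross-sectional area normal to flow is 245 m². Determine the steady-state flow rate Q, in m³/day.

Flow is perpendicular to layering, so the layers act in series and the equivalent K is the thickness-weighted harmonic mean.
Total thickness L = 9.53 + 11.6 + 12.0 = 33.13 m.
Σ(b_i/K_i) = 9.53/214 + 11.6/0.0969 + 12.0/0.372 = 152.0 d.
K_eq = L / Σ(b_i/K_i) = 33.13 / 152.0 = 0.2179 m/day.
Q = K_eq · A · (Δh/L) = 0.2179 × 245 × (10.5/33.13) = 16.92 m³/day.

16.9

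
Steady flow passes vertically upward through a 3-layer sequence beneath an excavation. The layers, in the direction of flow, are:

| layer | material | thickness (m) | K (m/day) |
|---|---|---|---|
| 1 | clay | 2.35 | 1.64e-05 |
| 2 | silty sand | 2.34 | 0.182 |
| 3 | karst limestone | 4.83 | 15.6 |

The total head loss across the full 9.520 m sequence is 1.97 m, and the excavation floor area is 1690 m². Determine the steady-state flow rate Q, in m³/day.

0.0232

Flow is perpendicular to layering, so the layers act in series and the equivalent K is the thickness-weighted harmonic mean.
Total thickness L = 2.35 + 2.34 + 4.83 = 9.520 m.
Σ(b_i/K_i) = 2.35/1.64e-05 + 2.34/0.182 + 4.83/15.6 = 1.433e+05 d.
K_eq = L / Σ(b_i/K_i) = 9.520 / 1.433e+05 = 6.643e-05 m/day.
Q = K_eq · A · (Δh/L) = 6.643e-05 × 1690 × (1.97/9.520) = 0.02323 m³/day.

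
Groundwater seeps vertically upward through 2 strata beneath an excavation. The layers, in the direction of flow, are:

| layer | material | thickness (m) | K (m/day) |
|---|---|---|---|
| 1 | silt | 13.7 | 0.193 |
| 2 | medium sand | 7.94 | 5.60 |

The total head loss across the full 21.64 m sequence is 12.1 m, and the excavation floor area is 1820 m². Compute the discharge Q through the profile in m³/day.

304

Flow is perpendicular to layering, so the layers act in series and the equivalent K is the thickness-weighted harmonic mean.
Total thickness L = 13.7 + 7.94 = 21.64 m.
Σ(b_i/K_i) = 13.7/0.193 + 7.94/5.60 = 72.40 d.
K_eq = L / Σ(b_i/K_i) = 21.64 / 72.40 = 0.2989 m/day.
Q = K_eq · A · (Δh/L) = 0.2989 × 1820 × (12.1/21.64) = 304.2 m³/day.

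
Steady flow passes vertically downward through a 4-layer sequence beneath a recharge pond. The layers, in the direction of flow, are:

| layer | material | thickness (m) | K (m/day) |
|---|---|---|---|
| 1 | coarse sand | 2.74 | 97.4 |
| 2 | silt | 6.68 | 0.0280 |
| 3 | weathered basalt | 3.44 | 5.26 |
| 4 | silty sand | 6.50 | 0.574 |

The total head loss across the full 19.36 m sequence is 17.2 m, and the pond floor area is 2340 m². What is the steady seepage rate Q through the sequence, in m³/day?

161

Flow is perpendicular to layering, so the layers act in series and the equivalent K is the thickness-weighted harmonic mean.
Total thickness L = 2.74 + 6.68 + 3.44 + 6.50 = 19.36 m.
Σ(b_i/K_i) = 2.74/97.4 + 6.68/0.0280 + 3.44/5.26 + 6.50/0.574 = 250.6 d.
K_eq = L / Σ(b_i/K_i) = 19.36 / 250.6 = 0.07726 m/day.
Q = K_eq · A · (Δh/L) = 0.07726 × 2340 × (17.2/19.36) = 160.6 m³/day.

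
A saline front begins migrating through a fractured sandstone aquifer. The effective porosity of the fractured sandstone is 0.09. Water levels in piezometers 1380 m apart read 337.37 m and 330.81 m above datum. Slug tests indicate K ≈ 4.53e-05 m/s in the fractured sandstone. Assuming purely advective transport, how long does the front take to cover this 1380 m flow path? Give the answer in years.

18.3

Convert K: 4.53e-05 m/s × 86400 = 3.914 m/day.
Hydraulic gradient i = (337.37 − 330.81) / 1380 = 6.56 / 1380 = 0.004754.
Darcy flux q = K · i = 3.914 × 0.004754 = 0.01861 m/day.
Seepage velocity v = q / n_e = 0.01861 / 0.09 = 0.2067 m/day.
Travel time t = L / v = 1380 / 0.2067 = 6676 days = 18.28 years.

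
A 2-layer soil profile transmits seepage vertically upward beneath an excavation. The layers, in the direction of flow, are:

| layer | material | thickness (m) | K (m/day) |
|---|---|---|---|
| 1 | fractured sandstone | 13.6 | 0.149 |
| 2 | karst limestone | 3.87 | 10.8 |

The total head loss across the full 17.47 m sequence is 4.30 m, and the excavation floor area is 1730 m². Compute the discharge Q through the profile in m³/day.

81.2

Flow is perpendicular to layering, so the layers act in series and the equivalent K is the thickness-weighted harmonic mean.
Total thickness L = 13.6 + 3.87 = 17.47 m.
Σ(b_i/K_i) = 13.6/0.149 + 3.87/10.8 = 91.63 d.
K_eq = L / Σ(b_i/K_i) = 17.47 / 91.63 = 0.1907 m/day.
Q = K_eq · A · (Δh/L) = 0.1907 × 1730 × (4.30/17.47) = 81.18 m³/day.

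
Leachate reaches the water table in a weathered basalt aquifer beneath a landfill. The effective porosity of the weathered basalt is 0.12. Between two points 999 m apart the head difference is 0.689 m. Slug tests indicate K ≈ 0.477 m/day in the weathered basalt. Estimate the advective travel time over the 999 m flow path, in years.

Hydraulic gradient i = Δh / L = 0.689 / 999 = 0.0006897.
Darcy flux q = K · i = 0.4770 × 0.0006897 = 0.0003290 m/day.
Seepage velocity v = q / n_e = 0.0003290 / 0.12 = 0.002742 m/day.
Travel time t = L / v = 999 / 0.002742 = 3.644e+05 days = 997.7 years.

998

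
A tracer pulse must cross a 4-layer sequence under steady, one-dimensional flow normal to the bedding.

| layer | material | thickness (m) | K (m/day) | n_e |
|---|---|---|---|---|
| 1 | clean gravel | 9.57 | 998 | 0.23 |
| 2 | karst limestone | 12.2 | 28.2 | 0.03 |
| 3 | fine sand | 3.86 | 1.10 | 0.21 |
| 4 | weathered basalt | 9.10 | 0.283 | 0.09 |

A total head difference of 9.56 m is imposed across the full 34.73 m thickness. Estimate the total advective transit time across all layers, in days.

15.9

With flow normal to the layers, continuity requires the same specific discharge q through every layer.
Σ(b_i/K_i) = 9.57/998 + 12.2/28.2 + 3.86/1.10 + 9.10/0.283 = 36.11 d.
q = Δh / Σ(b_i/K_i) = 9.56 / 36.11 = 0.2648 m/day.
In each layer the seepage velocity is v_i = q/n_i, so the layer transit time is t_i = b_i·n_i / q:
  layer 1 (clean gravel): t_1 = 9.57 × 0.23 / 0.2648 = 8.313 d
  layer 2 (karst limestone): t_2 = 12.2 × 0.03 / 0.2648 = 1.382 d
  layer 3 (fine sand): t_3 = 3.86 × 0.21 / 0.2648 = 3.062 d
  layer 4 (weathered basalt): t_4 = 9.10 × 0.09 / 0.2648 = 3.093 d
Total t = Σ t_i = 15.85 days.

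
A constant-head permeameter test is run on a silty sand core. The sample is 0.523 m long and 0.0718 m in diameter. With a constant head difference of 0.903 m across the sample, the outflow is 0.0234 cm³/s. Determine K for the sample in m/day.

0.289

Cross-sectional area A = π·(d/2)² = π × (0.0718/2)² = 0.004049 m².
Convert discharge: 0.0234 cm³/s = 2.340e-08 m³/s.
Darcy's law rearranged: K = Q·L / (A·Δh) = 2.340e-08 × 0.523 / (0.004049 × 0.903) = 3.347e-06 m/s = 0.2892 m/day.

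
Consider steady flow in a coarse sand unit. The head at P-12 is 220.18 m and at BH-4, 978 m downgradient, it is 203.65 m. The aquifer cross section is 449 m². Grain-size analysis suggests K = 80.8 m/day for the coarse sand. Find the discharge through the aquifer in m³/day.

Hydraulic gradient i = (220.18 − 203.65) / 978 = 16.53 / 978 = 0.01690.
Darcy's law: Q = K · A · i = 80.80 × 449.0 × 0.01690 = 613.2 m³/day.

613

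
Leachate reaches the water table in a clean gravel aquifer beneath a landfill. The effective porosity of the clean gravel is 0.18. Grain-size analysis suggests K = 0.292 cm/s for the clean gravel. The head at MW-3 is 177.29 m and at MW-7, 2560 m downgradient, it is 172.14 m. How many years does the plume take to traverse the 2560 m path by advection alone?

2.49

Convert K: 0.292 cm/s × 864 = 252.3 m/day.
Hydraulic gradient i = (177.29 − 172.14) / 2560 = 5.15 / 2560 = 0.002012.
Darcy flux q = K · i = 252.3 × 0.002012 = 0.5075 m/day.
Seepage velocity v = q / n_e = 0.5075 / 0.18 = 2.820 m/day.
Travel time t = L / v = 2560 / 2.820 = 907.9 days = 2.486 years.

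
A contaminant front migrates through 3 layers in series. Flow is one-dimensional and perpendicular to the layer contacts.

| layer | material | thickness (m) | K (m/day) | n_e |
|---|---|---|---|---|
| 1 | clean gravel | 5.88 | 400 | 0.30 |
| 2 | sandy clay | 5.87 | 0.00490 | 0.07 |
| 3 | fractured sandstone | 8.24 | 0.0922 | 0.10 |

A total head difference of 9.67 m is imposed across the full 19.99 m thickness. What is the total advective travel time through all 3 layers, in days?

With flow normal to the layers, continuity requires the same specific discharge q through every layer.
Σ(b_i/K_i) = 5.88/400 + 5.87/0.00490 + 8.24/0.0922 = 1287 d.
q = Δh / Σ(b_i/K_i) = 9.67 / 1287 = 0.007512 m/day.
In each layer the seepage velocity is v_i = q/n_i, so the layer transit time is t_i = b_i·n_i / q:
  layer 1 (clean gravel): t_1 = 5.88 × 0.30 / 0.007512 = 234.8 d
  layer 2 (sandy clay): t_2 = 5.87 × 0.07 / 0.007512 = 54.70 d
  layer 3 (fractured sandstone): t_3 = 8.24 × 0.10 / 0.007512 = 109.7 d
Total t = Σ t_i = 399.2 days.

399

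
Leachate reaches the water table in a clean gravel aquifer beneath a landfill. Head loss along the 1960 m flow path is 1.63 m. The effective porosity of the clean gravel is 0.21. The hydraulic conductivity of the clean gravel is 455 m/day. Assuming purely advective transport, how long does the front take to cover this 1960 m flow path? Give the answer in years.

Hydraulic gradient i = Δh / L = 1.63 / 1960 = 0.0008316.
Darcy flux q = K · i = 455.0 × 0.0008316 = 0.3784 m/day.
Seepage velocity v = q / n_e = 0.3784 / 0.21 = 1.802 m/day.
Travel time t = L / v = 1960 / 1.802 = 1088 days = 2.978 years.

2.98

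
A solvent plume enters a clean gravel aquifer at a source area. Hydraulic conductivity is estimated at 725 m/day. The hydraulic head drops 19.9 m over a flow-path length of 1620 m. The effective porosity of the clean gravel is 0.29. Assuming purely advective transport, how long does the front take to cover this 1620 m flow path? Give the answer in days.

Hydraulic gradient i = Δh / L = 19.9 / 1620 = 0.01228.
Darcy flux q = K · i = 725.0 × 0.01228 = 8.906 m/day.
Seepage velocity v = q / n_e = 8.906 / 0.29 = 30.71 m/day.
Travel time t = L / v = 1620 / 30.71 = 52.75 days.

52.8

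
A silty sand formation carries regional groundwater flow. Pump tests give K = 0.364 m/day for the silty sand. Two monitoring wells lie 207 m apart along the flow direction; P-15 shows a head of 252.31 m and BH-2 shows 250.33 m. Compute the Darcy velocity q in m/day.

Hydraulic gradient i = (252.31 − 250.33) / 207 = 1.98 / 207 = 0.009565.
Specific discharge q = K · i = 0.3640 × 0.009565 = 0.003482 m/day.

0.00348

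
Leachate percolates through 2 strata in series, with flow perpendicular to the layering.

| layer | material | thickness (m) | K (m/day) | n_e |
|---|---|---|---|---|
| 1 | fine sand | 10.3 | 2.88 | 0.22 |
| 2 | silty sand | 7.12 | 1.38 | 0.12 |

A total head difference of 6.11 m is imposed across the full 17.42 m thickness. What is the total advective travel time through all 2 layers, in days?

4.46

With flow normal to the layers, continuity requires the same specific discharge q through every layer.
Σ(b_i/K_i) = 10.3/2.88 + 7.12/1.38 = 8.736 d.
q = Δh / Σ(b_i/K_i) = 6.11 / 8.736 = 0.6994 m/day.
In each layer the seepage velocity is v_i = q/n_i, so the layer transit time is t_i = b_i·n_i / q:
  layer 1 (fine sand): t_1 = 10.3 × 0.22 / 0.6994 = 3.240 d
  layer 2 (silty sand): t_2 = 7.12 × 0.12 / 0.6994 = 1.222 d
Total t = Σ t_i = 4.461 days.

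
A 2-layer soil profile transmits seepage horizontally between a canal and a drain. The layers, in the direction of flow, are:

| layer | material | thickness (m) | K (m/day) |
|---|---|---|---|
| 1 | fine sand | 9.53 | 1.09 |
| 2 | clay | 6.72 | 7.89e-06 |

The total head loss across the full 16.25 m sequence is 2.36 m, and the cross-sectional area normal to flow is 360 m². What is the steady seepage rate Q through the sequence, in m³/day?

Flow is perpendicular to layering, so the layers act in series and the equivalent K is the thickness-weighted harmonic mean.
Total thickness L = 9.53 + 6.72 = 16.25 m.
Σ(b_i/K_i) = 9.53/1.09 + 6.72/7.89e-06 = 8.517e+05 d.
K_eq = L / Σ(b_i/K_i) = 16.25 / 8.517e+05 = 1.908e-05 m/day.
Q = K_eq · A · (Δh/L) = 1.908e-05 × 360 × (2.36/16.25) = 0.0009975 m³/day.

0.000998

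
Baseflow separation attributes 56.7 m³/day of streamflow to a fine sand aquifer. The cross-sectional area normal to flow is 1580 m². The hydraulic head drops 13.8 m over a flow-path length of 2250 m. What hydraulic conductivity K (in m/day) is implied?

Hydraulic gradient i = Δh / L = 13.8 / 2250 = 0.006133.
From Q = K·A·i, K = Q / (A·i) = 56.7 / (1580 × 0.006133) = 5.851 m/day.

5.85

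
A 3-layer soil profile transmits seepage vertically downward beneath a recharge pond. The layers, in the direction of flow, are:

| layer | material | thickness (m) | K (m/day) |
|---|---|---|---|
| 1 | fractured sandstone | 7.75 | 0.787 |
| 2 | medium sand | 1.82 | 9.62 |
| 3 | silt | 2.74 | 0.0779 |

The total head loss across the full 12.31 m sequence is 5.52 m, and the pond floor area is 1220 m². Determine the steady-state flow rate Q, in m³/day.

149

Flow is perpendicular to layering, so the layers act in series and the equivalent K is the thickness-weighted harmonic mean.
Total thickness L = 7.75 + 1.82 + 2.74 = 12.31 m.
Σ(b_i/K_i) = 7.75/0.787 + 1.82/9.62 + 2.74/0.0779 = 45.21 d.
K_eq = L / Σ(b_i/K_i) = 12.31 / 45.21 = 0.2723 m/day.
Q = K_eq · A · (Δh/L) = 0.2723 × 1220 × (5.52/12.31) = 149.0 m³/day.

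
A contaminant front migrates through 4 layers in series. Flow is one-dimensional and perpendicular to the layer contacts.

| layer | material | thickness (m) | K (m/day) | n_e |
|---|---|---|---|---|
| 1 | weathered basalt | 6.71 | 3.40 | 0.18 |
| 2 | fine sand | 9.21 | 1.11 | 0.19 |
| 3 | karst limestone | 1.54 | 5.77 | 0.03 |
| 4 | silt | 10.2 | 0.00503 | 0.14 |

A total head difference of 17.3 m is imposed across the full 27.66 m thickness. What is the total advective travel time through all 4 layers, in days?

With flow normal to the layers, continuity requires the same specific discharge q through every layer.
Σ(b_i/K_i) = 6.71/3.40 + 9.21/1.11 + 1.54/5.77 + 10.2/0.00503 = 2038 d.
q = Δh / Σ(b_i/K_i) = 17.3 / 2038 = 0.008487 m/day.
In each layer the seepage velocity is v_i = q/n_i, so the layer transit time is t_i = b_i·n_i / q:
  layer 1 (weathered basalt): t_1 = 6.71 × 0.18 / 0.008487 = 142.3 d
  layer 2 (fine sand): t_2 = 9.21 × 0.19 / 0.008487 = 206.2 d
  layer 3 (karst limestone): t_3 = 1.54 × 0.03 / 0.008487 = 5.444 d
  layer 4 (silt): t_4 = 10.2 × 0.14 / 0.008487 = 168.3 d
Total t = Σ t_i = 522.2 days.

522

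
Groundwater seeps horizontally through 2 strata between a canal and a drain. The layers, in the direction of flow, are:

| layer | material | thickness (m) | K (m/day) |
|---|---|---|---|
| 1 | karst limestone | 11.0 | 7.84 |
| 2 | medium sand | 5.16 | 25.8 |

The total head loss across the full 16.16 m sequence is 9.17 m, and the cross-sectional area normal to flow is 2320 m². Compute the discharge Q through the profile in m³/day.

Flow is perpendicular to layering, so the layers act in series and the equivalent K is the thickness-weighted harmonic mean.
Total thickness L = 11.0 + 5.16 = 16.16 m.
Σ(b_i/K_i) = 11.0/7.84 + 5.16/25.8 = 1.603 d.
K_eq = L / Σ(b_i/K_i) = 16.16 / 1.603 = 10.08 m/day.
Q = K_eq · A · (Δh/L) = 10.08 × 2320 × (9.17/16.16) = 13271 m³/day.

13300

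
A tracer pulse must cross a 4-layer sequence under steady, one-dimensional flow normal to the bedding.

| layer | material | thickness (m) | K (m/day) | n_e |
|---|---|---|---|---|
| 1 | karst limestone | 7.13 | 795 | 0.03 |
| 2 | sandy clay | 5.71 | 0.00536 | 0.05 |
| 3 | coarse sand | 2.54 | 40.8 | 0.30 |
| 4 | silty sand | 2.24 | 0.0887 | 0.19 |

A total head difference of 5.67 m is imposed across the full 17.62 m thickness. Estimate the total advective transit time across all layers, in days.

With flow normal to the layers, continuity requires the same specific discharge q through every layer.
Σ(b_i/K_i) = 7.13/795 + 5.71/0.00536 + 2.54/40.8 + 2.24/0.0887 = 1091 d.
q = Δh / Σ(b_i/K_i) = 5.67 / 1091 = 0.005199 m/day.
In each layer the seepage velocity is v_i = q/n_i, so the layer transit time is t_i = b_i·n_i / q:
  layer 1 (karst limestone): t_1 = 7.13 × 0.03 / 0.005199 = 41.14 d
  layer 2 (sandy clay): t_2 = 5.71 × 0.05 / 0.005199 = 54.92 d
  layer 3 (coarse sand): t_3 = 2.54 × 0.30 / 0.005199 = 146.6 d
  layer 4 (silty sand): t_4 = 2.24 × 0.19 / 0.005199 = 81.86 d
Total t = Σ t_i = 324.5 days.

324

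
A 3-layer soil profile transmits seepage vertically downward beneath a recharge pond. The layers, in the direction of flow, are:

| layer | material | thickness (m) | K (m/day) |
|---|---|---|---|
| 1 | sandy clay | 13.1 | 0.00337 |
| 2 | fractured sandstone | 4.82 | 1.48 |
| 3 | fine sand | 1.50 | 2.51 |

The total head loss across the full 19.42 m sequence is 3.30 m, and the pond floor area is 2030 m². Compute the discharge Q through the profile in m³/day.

Flow is perpendicular to layering, so the layers act in series and the equivalent K is the thickness-weighted harmonic mean.
Total thickness L = 13.1 + 4.82 + 1.50 = 19.42 m.
Σ(b_i/K_i) = 13.1/0.00337 + 4.82/1.48 + 1.50/2.51 = 3891 d.
K_eq = L / Σ(b_i/K_i) = 19.42 / 3891 = 0.004991 m/day.
Q = K_eq · A · (Δh/L) = 0.004991 × 2030 × (3.30/19.42) = 1.722 m³/day.

1.72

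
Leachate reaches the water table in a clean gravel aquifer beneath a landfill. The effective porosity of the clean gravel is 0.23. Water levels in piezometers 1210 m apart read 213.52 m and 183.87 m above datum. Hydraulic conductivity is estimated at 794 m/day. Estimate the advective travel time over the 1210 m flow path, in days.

Hydraulic gradient i = (213.52 − 183.87) / 1210 = 29.65 / 1210 = 0.02450.
Darcy flux q = K · i = 794.0 × 0.02450 = 19.46 m/day.
Seepage velocity v = q / n_e = 19.46 / 0.23 = 84.59 m/day.
Travel time t = L / v = 1210 / 84.59 = 14.30 days.

14.3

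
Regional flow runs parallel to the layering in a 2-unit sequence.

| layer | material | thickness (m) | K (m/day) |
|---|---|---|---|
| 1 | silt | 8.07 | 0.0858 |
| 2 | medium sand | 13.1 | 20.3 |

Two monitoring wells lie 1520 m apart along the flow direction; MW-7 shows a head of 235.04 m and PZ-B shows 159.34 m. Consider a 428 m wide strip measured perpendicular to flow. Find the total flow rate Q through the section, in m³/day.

5680

Flow is parallel to layering, so each bed carries its own Darcy discharge and the transmissivities add.
Σ(K_i·b_i) = 0.0858×8.07 + 20.3×13.1 = 266.6 m²/day.
Hydraulic gradient i = (235.04 − 159.34) / 1520 = 75.7 / 1520 = 0.04980.
Q = Σ(K_i·b_i) · W · i = 266.6 × 428 × 0.04980 = 5683 m³/day.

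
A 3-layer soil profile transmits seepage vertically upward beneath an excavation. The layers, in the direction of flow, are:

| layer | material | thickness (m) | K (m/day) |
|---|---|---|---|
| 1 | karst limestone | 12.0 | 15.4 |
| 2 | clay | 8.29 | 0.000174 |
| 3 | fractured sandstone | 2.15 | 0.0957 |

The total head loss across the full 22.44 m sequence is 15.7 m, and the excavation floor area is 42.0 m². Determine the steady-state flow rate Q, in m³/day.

0.0138

Flow is perpendicular to layering, so the layers act in series and the equivalent K is the thickness-weighted harmonic mean.
Total thickness L = 12.0 + 8.29 + 2.15 = 22.44 m.
Σ(b_i/K_i) = 12.0/15.4 + 8.29/0.000174 + 2.15/0.0957 = 47667 d.
K_eq = L / Σ(b_i/K_i) = 22.44 / 47667 = 0.0004708 m/day.
Q = K_eq · A · (Δh/L) = 0.0004708 × 42.0 × (15.7/22.44) = 0.01383 m³/day.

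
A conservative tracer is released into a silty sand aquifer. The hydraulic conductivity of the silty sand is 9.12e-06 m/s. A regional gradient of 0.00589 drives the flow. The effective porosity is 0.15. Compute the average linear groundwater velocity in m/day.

0.0309

Convert K: 9.12e-06 m/s × 86400 = 0.7880 m/day.
Hydraulic gradient i = 0.00589.
Darcy flux q = K · i = 0.7880 × 0.005890 = 0.004641 m/day.
Seepage velocity v = q / n_e = 0.004641 / 0.15 = 0.03094 m/day.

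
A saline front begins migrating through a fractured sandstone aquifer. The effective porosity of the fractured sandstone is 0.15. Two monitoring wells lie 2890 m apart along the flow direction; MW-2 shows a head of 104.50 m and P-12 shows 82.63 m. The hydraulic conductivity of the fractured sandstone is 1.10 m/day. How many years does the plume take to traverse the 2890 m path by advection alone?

143

Hydraulic gradient i = (104.50 − 82.63) / 2890 = 21.87 / 2890 = 0.007567.
Darcy flux q = K · i = 1.100 × 0.007567 = 0.008324 m/day.
Seepage velocity v = q / n_e = 0.008324 / 0.15 = 0.05549 m/day.
Travel time t = L / v = 2890 / 0.05549 = 52077 days = 142.6 years.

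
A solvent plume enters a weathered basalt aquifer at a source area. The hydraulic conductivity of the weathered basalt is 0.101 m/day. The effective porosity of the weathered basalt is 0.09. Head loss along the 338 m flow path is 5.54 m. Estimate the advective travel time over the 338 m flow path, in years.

Hydraulic gradient i = Δh / L = 5.54 / 338 = 0.01639.
Darcy flux q = K · i = 0.1010 × 0.01639 = 0.001655 m/day.
Seepage velocity v = q / n_e = 0.001655 / 0.09 = 0.01839 m/day.
Travel time t = L / v = 338 / 0.01839 = 18376 days = 50.31 years.

50.3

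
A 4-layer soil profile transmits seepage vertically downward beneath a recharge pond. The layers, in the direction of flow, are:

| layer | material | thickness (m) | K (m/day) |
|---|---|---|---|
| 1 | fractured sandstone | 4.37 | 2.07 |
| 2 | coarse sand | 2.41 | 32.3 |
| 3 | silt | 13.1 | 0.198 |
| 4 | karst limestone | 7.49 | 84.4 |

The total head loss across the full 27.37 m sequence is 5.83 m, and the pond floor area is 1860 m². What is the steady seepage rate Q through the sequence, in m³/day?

Flow is perpendicular to layering, so the layers act in series and the equivalent K is the thickness-weighted harmonic mean.
Total thickness L = 4.37 + 2.41 + 13.1 + 7.49 = 27.37 m.
Σ(b_i/K_i) = 4.37/2.07 + 2.41/32.3 + 13.1/0.198 + 7.49/84.4 = 68.44 d.
K_eq = L / Σ(b_i/K_i) = 27.37 / 68.44 = 0.3999 m/day.
Q = K_eq · A · (Δh/L) = 0.3999 × 1860 × (5.83/27.37) = 158.5 m³/day.

158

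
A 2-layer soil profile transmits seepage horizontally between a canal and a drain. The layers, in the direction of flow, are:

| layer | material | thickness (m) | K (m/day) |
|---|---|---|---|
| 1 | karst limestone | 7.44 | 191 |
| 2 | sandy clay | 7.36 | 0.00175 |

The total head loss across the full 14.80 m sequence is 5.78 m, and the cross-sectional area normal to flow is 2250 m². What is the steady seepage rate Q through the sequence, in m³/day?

Flow is perpendicular to layering, so the layers act in series and the equivalent K is the thickness-weighted harmonic mean.
Total thickness L = 7.44 + 7.36 = 14.80 m.
Σ(b_i/K_i) = 7.44/191 + 7.36/0.00175 = 4206 d.
K_eq = L / Σ(b_i/K_i) = 14.80 / 4206 = 0.003519 m/day.
Q = K_eq · A · (Δh/L) = 0.003519 × 2250 × (5.78/14.80) = 3.092 m³/day.

3.09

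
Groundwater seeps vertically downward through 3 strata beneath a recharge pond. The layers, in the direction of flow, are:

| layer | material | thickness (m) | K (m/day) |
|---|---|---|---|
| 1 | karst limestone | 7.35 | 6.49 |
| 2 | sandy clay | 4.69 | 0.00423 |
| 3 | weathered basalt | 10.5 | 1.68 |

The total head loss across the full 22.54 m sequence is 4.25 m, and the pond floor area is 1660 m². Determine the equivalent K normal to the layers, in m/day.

0.0202

Flow is perpendicular to layering, so the layers act in series and the equivalent K is the thickness-weighted harmonic mean.
Total thickness L = 7.35 + 4.69 + 10.5 = 22.54 m.
Σ(b_i/K_i) = 7.35/6.49 + 4.69/0.00423 + 10.5/1.68 = 1116 d.
K_eq = L / Σ(b_i/K_i) = 22.54 / 1116 = 0.02019 m/day.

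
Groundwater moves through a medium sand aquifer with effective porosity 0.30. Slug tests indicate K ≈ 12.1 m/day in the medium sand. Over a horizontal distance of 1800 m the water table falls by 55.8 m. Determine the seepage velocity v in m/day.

1.25

Hydraulic gradient i = Δh / L = 55.8 / 1800 = 0.03100.
Darcy flux q = K · i = 12.10 × 0.03100 = 0.3751 m/day.
Seepage velocity v = q / n_e = 0.3751 / 0.30 = 1.250 m/day.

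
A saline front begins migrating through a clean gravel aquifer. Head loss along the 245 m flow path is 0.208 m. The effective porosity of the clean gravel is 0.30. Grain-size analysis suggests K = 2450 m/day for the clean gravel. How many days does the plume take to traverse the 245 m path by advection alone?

Hydraulic gradient i = Δh / L = 0.208 / 245 = 0.0008490.
Darcy flux q = K · i = 2450 × 0.0008490 = 2.080 m/day.
Seepage velocity v = q / n_e = 2.080 / 0.30 = 6.933 m/day.
Travel time t = L / v = 245 / 6.933 = 35.34 days.

35.3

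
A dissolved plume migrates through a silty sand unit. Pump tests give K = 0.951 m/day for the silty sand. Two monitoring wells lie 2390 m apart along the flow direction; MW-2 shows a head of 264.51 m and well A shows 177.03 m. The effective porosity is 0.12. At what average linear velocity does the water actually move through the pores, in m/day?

0.290

Hydraulic gradient i = (264.51 − 177.03) / 2390 = 87.48 / 2390 = 0.03660.
Darcy flux q = K · i = 0.9510 × 0.03660 = 0.03481 m/day.
Seepage velocity v = q / n_e = 0.03481 / 0.12 = 0.2901 m/day.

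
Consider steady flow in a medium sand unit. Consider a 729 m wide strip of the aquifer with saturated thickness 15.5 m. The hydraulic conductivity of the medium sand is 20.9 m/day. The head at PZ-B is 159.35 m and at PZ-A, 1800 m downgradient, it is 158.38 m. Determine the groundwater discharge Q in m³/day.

127

Cross-sectional area A = 729 × 15.5 = 11300 m².
Hydraulic gradient i = (159.35 − 158.38) / 1800 = 0.97 / 1800 = 0.0005389.
Darcy's law: Q = K · A · i = 20.90 × 11300 × 0.0005389 = 127.3 m³/day.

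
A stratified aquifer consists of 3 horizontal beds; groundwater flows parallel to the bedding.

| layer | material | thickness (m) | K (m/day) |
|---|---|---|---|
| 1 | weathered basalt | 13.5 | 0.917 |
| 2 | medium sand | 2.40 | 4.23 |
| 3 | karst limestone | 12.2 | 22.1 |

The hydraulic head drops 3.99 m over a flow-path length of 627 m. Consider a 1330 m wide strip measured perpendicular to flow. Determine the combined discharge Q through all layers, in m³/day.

2470

Flow is parallel to layering, so each bed carries its own Darcy discharge and the transmissivities add.
Σ(K_i·b_i) = 0.917×13.5 + 4.23×2.40 + 22.1×12.2 = 292.2 m²/day.
Hydraulic gradient i = Δh / L = 3.99 / 627 = 0.006364.
Q = Σ(K_i·b_i) · W · i = 292.2 × 1330 × 0.006364 = 2473 m³/day.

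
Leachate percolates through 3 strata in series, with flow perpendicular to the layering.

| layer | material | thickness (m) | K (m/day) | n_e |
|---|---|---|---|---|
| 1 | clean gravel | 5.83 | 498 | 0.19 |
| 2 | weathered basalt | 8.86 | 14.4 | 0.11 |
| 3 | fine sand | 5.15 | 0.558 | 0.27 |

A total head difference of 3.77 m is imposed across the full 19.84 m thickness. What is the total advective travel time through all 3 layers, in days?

With flow normal to the layers, continuity requires the same specific discharge q through every layer.
Σ(b_i/K_i) = 5.83/498 + 8.86/14.4 + 5.15/0.558 = 9.856 d.
q = Δh / Σ(b_i/K_i) = 3.77 / 9.856 = 0.3825 m/day.
In each layer the seepage velocity is v_i = q/n_i, so the layer transit time is t_i = b_i·n_i / q:
  layer 1 (clean gravel): t_1 = 5.83 × 0.19 / 0.3825 = 2.896 d
  layer 2 (weathered basalt): t_2 = 8.86 × 0.11 / 0.3825 = 2.548 d
  layer 3 (fine sand): t_3 = 5.15 × 0.27 / 0.3825 = 3.635 d
Total t = Σ t_i = 9.079 days.

9.08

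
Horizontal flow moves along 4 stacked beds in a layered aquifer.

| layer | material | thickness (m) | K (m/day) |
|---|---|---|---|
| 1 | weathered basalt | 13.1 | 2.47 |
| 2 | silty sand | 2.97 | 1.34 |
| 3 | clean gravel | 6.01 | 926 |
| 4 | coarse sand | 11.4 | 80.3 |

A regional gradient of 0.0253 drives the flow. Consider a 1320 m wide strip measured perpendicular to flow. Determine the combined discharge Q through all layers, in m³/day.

Flow is parallel to layering, so each bed carries its own Darcy discharge and the transmissivities add.
Σ(K_i·b_i) = 2.47×13.1 + 1.34×2.97 + 926×6.01 + 80.3×11.4 = 6517 m²/day.
Hydraulic gradient i = 0.0253.
Q = Σ(K_i·b_i) · W · i = 6517 × 1320 × 0.02530 = 2.176e+05 m³/day.

218000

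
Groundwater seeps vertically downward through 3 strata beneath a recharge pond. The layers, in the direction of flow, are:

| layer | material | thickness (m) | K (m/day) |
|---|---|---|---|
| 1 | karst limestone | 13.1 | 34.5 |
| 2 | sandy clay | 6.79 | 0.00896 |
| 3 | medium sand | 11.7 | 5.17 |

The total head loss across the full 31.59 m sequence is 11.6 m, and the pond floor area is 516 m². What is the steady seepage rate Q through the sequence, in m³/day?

Flow is perpendicular to layering, so the layers act in series and the equivalent K is the thickness-weighted harmonic mean.
Total thickness L = 13.1 + 6.79 + 11.7 = 31.59 m.
Σ(b_i/K_i) = 13.1/34.5 + 6.79/0.00896 + 11.7/5.17 = 760.5 d.
K_eq = L / Σ(b_i/K_i) = 31.59 / 760.5 = 0.04154 m/day.
Q = K_eq · A · (Δh/L) = 0.04154 × 516 × (11.6/31.59) = 7.871 m³/day.

7.87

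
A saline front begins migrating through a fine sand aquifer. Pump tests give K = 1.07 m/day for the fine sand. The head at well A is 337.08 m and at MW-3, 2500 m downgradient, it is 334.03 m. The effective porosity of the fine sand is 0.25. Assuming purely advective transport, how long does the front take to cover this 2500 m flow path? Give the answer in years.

Hydraulic gradient i = (337.08 − 334.03) / 2500 = 3.05 / 2500 = 0.001220.
Darcy flux q = K · i = 1.070 × 0.001220 = 0.001305 m/day.
Seepage velocity v = q / n_e = 0.001305 / 0.25 = 0.005222 m/day.
Travel time t = L / v = 2500 / 0.005222 = 4.788e+05 days = 1311 years.

1310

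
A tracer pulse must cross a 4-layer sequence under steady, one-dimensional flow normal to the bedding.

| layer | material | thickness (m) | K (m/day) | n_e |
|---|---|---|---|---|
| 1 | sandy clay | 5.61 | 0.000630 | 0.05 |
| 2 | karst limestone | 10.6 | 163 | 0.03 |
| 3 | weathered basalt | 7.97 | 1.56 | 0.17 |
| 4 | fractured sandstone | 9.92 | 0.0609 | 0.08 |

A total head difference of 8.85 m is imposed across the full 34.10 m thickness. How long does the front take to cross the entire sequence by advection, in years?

With flow normal to the layers, continuity requires the same specific discharge q through every layer.
Σ(b_i/K_i) = 5.61/0.000630 + 10.6/163 + 7.97/1.56 + 9.92/0.0609 = 9073 d.
q = Δh / Σ(b_i/K_i) = 8.85 / 9073 = 0.0009754 m/day.
In each layer the seepage velocity is v_i = q/n_i, so the layer transit time is t_i = b_i·n_i / q:
  layer 1 (sandy clay): t_1 = 5.61 × 0.05 / 0.0009754 = 287.6 d
  layer 2 (karst limestone): t_2 = 10.6 × 0.03 / 0.0009754 = 326.0 d
  layer 3 (weathered basalt): t_3 = 7.97 × 0.17 / 0.0009754 = 1389 d
  layer 4 (fractured sandstone): t_4 = 9.92 × 0.08 / 0.0009754 = 813.6 d
Total t = Σ t_i = 2816 days = 7.710 years.

7.71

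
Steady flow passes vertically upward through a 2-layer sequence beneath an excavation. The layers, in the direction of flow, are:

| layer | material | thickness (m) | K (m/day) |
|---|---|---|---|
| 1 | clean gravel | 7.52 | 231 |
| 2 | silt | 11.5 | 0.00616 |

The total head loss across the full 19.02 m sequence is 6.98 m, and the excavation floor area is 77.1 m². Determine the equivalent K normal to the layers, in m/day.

0.0102

Flow is perpendicular to layering, so the layers act in series and the equivalent K is the thickness-weighted harmonic mean.
Total thickness L = 7.52 + 11.5 = 19.02 m.
Σ(b_i/K_i) = 7.52/231 + 11.5/0.00616 = 1867 d.
K_eq = L / Σ(b_i/K_i) = 19.02 / 1867 = 0.01019 m/day.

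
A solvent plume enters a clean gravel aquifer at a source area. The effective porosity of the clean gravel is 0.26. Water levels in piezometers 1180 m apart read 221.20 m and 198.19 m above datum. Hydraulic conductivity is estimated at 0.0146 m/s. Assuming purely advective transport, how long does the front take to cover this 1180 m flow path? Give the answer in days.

12.5

Convert K: 0.0146 m/s × 86400 = 1261 m/day.
Hydraulic gradient i = (221.20 − 198.19) / 1180 = 23.01 / 1180 = 0.01950.
Darcy flux q = K · i = 1261 × 0.01950 = 24.60 m/day.
Seepage velocity v = q / n_e = 24.60 / 0.26 = 94.61 m/day.
Travel time t = L / v = 1180 / 94.61 = 12.47 days.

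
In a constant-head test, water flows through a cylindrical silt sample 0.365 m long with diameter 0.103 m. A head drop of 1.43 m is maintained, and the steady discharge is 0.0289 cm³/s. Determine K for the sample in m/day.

0.0765

Cross-sectional area A = π·(d/2)² = π × (0.103/2)² = 0.008332 m².
Convert discharge: 0.0289 cm³/s = 2.890e-08 m³/s.
Darcy's law rearranged: K = Q·L / (A·Δh) = 2.890e-08 × 0.365 / (0.008332 × 1.43) = 8.853e-07 m/s = 0.07649 m/day.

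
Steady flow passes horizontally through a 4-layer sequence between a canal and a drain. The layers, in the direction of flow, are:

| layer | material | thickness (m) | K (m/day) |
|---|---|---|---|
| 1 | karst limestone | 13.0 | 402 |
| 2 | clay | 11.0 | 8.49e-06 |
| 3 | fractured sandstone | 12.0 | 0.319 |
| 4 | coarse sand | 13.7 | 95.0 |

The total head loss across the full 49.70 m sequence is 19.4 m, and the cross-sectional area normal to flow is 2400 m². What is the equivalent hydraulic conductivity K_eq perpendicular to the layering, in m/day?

3.84e-05

Flow is perpendicular to layering, so the layers act in series and the equivalent K is the thickness-weighted harmonic mean.
Total thickness L = 13.0 + 11.0 + 12.0 + 13.7 = 49.70 m.
Σ(b_i/K_i) = 13.0/402 + 11.0/8.49e-06 + 12.0/0.319 + 13.7/95.0 = 1.296e+06 d.
K_eq = L / Σ(b_i/K_i) = 49.70 / 1.296e+06 = 3.836e-05 m/day.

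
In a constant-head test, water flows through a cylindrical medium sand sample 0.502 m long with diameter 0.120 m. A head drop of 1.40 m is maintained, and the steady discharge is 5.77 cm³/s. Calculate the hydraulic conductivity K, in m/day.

Cross-sectional area A = π·(d/2)² = π × (0.120/2)² = 0.01131 m².
Convert discharge: 5.77 cm³/s = 5.770e-06 m³/s.
Darcy's law rearranged: K = Q·L / (A·Δh) = 5.770e-06 × 0.502 / (0.01131 × 1.40) = 0.0001829 m/s = 15.81 m/day.

15.8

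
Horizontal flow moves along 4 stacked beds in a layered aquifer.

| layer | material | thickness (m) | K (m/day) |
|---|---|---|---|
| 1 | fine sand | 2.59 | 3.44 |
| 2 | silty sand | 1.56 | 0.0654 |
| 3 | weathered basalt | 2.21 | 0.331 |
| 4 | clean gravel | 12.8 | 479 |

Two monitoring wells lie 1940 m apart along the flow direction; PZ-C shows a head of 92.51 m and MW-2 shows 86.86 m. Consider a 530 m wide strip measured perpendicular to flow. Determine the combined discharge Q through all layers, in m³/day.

Flow is parallel to layering, so each bed carries its own Darcy discharge and the transmissivities add.
Σ(K_i·b_i) = 3.44×2.59 + 0.0654×1.56 + 0.331×2.21 + 479×12.8 = 6141 m²/day.
Hydraulic gradient i = (92.51 − 86.86) / 1940 = 5.65 / 1940 = 0.002912.
Q = Σ(K_i·b_i) · W · i = 6141 × 530 × 0.002912 = 9479 m³/day.

9480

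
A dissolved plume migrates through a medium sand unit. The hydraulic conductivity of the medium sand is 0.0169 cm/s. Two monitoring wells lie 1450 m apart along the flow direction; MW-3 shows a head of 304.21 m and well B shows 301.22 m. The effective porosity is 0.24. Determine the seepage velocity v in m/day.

Convert K: 0.0169 cm/s × 864 = 14.60 m/day.
Hydraulic gradient i = (304.21 − 301.22) / 1450 = 2.99 / 1450 = 0.002062.
Darcy flux q = K · i = 14.60 × 0.002062 = 0.03011 m/day.
Seepage velocity v = q / n_e = 0.03011 / 0.24 = 0.1255 m/day.

0.125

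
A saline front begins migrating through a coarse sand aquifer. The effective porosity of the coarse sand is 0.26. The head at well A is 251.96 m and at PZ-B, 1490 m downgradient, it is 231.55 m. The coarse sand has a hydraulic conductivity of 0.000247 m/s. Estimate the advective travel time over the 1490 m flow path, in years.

3.63

Convert K: 0.000247 m/s × 86400 = 21.34 m/day.
Hydraulic gradient i = (251.96 − 231.55) / 1490 = 20.41 / 1490 = 0.01370.
Darcy flux q = K · i = 21.34 × 0.01370 = 0.2923 m/day.
Seepage velocity v = q / n_e = 0.2923 / 0.26 = 1.124 m/day.
Travel time t = L / v = 1490 / 1.124 = 1325 days = 3.628 years.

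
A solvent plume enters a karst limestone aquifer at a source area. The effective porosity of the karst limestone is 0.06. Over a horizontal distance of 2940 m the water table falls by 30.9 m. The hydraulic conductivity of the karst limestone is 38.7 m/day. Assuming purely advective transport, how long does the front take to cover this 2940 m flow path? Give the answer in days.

Hydraulic gradient i = Δh / L = 30.9 / 2940 = 0.01051.
Darcy flux q = K · i = 38.70 × 0.01051 = 0.4067 m/day.
Seepage velocity v = q / n_e = 0.4067 / 0.06 = 6.779 m/day.
Travel time t = L / v = 2940 / 6.779 = 433.7 days.

434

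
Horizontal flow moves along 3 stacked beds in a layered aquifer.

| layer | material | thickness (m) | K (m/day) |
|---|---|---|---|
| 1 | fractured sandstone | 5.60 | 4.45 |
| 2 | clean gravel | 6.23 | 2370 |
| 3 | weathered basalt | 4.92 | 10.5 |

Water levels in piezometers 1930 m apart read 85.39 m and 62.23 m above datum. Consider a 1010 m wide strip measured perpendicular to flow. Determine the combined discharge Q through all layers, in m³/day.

Flow is parallel to layering, so each bed carries its own Darcy discharge and the transmissivities add.
Σ(K_i·b_i) = 4.45×5.60 + 2370×6.23 + 10.5×4.92 = 14842 m²/day.
Hydraulic gradient i = (85.39 − 62.23) / 1930 = 23.16 / 1930 = 0.01200.
Q = Σ(K_i·b_i) · W · i = 14842 × 1010 × 0.01200 = 1.799e+05 m³/day.

180000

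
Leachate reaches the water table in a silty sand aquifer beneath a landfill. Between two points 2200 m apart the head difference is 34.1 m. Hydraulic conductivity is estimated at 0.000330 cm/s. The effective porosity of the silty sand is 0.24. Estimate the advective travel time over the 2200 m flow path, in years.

Convert K: 0.000330 cm/s × 864 = 0.2851 m/day.
Hydraulic gradient i = Δh / L = 34.1 / 2200 = 0.01550.
Darcy flux q = K · i = 0.2851 × 0.01550 = 0.004419 m/day.
Seepage velocity v = q / n_e = 0.004419 / 0.24 = 0.01841 m/day.
Travel time t = L / v = 2200 / 0.01841 = 1.195e+05 days = 327.1 years.

327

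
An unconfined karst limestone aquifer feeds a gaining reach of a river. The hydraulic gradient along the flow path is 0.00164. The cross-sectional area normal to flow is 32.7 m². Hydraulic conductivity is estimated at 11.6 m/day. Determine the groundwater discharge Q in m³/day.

0.622

Hydraulic gradient i = 0.00164.
Darcy's law: Q = K · A · i = 11.60 × 32.70 × 0.001640 = 0.6221 m³/day.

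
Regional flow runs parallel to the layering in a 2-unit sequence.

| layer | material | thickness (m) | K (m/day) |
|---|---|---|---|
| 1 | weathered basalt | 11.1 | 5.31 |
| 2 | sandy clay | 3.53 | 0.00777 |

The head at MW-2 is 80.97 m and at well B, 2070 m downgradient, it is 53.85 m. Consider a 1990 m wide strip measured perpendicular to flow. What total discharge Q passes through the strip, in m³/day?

Flow is parallel to layering, so each bed carries its own Darcy discharge and the transmissivities add.
Σ(K_i·b_i) = 5.31×11.1 + 0.00777×3.53 = 58.97 m²/day.
Hydraulic gradient i = (80.97 − 53.85) / 2070 = 27.12 / 2070 = 0.01310.
Q = Σ(K_i·b_i) · W · i = 58.97 × 1990 × 0.01310 = 1537 m³/day.

1540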